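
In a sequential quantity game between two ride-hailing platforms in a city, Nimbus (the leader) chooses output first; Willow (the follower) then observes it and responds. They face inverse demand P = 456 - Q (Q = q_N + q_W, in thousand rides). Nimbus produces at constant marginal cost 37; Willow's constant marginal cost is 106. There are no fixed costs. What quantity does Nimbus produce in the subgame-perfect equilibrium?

Solve by backward induction. Given q_N, the follower Willow maximises π_W = (456 - q_N - q_W)q_W - 106q_W.
∂π_W/∂q_W = 350 - q_N - 2q_W = 0 gives the reaction function q_W = (350 - q_N)/2.
The leader anticipates this reaction. Substituting into P = 456 - Q gives P = 281 - (1/2)q_N, so π_N = (281 - (1/2)q_N)q_N - 37q_N.
The leader's first-order condition 244 - q_N = 0 yields q_N = 244.
Then q_W = (350 - 244)/2 = 53.

244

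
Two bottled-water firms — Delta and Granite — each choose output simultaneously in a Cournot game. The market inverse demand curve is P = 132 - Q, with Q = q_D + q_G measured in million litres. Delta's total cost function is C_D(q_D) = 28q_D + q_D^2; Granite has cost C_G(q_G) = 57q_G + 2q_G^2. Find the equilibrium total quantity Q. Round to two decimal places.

32.39

Delta's profit: π_D = (132 - Q)q_D - (28q_D + q_D²). Setting ∂π_D/∂q_D = 0: 104 - 4q_D - (q_G) = 0.
Granite's profit: π_G = (132 - Q)q_G - (57q_G + 2q_G²). Setting ∂π_G/∂q_G = 0: 75 - 6q_G - (q_D) = 0.
So q_D = (104 - q_G)/4 and q_G = (75 - q_D)/6.
Solving the pair: q_D = 549/23, q_G = 196/23.
Total output Q = 549/23 + 196/23 = 745/23.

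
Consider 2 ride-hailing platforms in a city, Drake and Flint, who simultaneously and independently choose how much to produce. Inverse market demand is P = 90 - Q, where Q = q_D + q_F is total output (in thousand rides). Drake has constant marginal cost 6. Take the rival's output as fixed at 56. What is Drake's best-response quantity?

With the rival's output fixed at 56, Drake's profit is π_D = (90 - 56 - q_D)q_D - (6q_D) = (34 - q_D)q_D - (6q_D).
∂π_D/∂q_D = 28 - 2q_D = 0, so q_D = 14.

14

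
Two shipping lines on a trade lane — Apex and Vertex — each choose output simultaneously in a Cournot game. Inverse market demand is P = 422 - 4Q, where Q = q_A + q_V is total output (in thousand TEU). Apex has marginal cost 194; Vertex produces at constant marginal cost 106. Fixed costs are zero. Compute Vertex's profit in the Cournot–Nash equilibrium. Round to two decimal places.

Apex's profit: π_A = (422 - 4Q)q_A - (194q_A). Setting ∂π_A/∂q_A = 0: 228 - 8q_A - 4(q_V) = 0.
Vertex's profit: π_V = (422 - 4Q)q_V - (106q_V). Setting ∂π_V/∂q_V = 0: 316 - 8q_V - 4(q_A) = 0.
Best responses: q_A = (228 - 4q_V)/8, q_V = (316 - 4q_A)/8.
Substituting one into the other gives q_A = 35/3 and q_V = 101/3.
Price P = 422 - 4·(136/3) = 722/3.
Vertex's profit: (722/3 - 106)·(101/3) = 4533.7778.

4533.78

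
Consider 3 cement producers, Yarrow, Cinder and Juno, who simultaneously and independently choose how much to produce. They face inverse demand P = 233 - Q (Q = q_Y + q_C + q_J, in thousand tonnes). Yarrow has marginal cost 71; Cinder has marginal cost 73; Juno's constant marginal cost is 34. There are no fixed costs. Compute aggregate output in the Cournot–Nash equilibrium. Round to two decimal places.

130.25

Yarrow's profit: π_Y = (233 - Q)q_Y - (71q_Y). Setting ∂π_Y/∂q_Y = 0: 162 - 2q_Y - (q_C + q_J) = 0.
Cinder's profit: π_C = (233 - Q)q_C - (73q_C). Setting ∂π_C/∂q_C = 0: 160 - 2q_C - (q_Y + q_J) = 0.
Juno's profit: π_J = (233 - Q)q_J - (34q_J). Setting ∂π_J/∂q_J = 0: 199 - 2q_J - (q_Y + q_C) = 0.
Adding the 3 conditions: 521 − 2Q − 2Q = 0, i.e. Q = 521/4.
Back-substituting: q_Y = (162 − 521/4) = 127/4, q_C = (160 − 521/4) = 119/4, q_J = (199 − 521/4) = 275/4.
Total output Q = 127/4 + 119/4 + 275/4 = 521/4.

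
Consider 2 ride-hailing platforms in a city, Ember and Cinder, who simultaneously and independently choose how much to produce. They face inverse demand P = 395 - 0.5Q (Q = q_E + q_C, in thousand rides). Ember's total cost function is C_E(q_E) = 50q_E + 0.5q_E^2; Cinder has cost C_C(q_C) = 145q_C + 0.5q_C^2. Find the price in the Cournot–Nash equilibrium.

Ember's profit: π_E = (395 - 0.5Q)q_E - (50q_E + (1/2)q_E²). Setting ∂π_E/∂q_E = 0: 345 - 2q_E - (1/2)(q_C) = 0.
Cinder's profit: π_C = (395 - 0.5Q)q_C - (145q_C + (1/2)q_C²). Setting ∂π_C/∂q_C = 0: 250 - 2q_C - (1/2)(q_E) = 0.
So q_E = (345 - (1/2)q_C)/2 and q_C = (250 - (1/2)q_E)/2.
Solving the pair: q_E = 452/3, q_C = 262/3.
Total output Q = 238, so price P = 395 - (1/2)·238 = 276.

276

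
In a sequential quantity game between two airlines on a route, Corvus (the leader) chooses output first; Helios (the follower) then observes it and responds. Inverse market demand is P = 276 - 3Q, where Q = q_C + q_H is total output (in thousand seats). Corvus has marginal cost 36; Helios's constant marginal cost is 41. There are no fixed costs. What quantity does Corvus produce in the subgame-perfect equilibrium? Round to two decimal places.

40.83

Solve by backward induction. Given q_C, the follower Helios maximises π_H = (276 - 3q_C - 3q_H)q_H - 41q_H.
Follower FOC: 235 - 3q_C - 6q_H = 0, so q_H(q_C) = (235 - 3q_C)/6.
The leader anticipates this reaction. Substituting into P = 276 - 3Q gives P = 317/2 - (3/2)q_C, so π_C = (317/2 - (3/2)q_C)q_C - 36q_C.
The leader's first-order condition 245/2 - 3q_C = 0 yields q_C = 245/6.
Then q_H = (235 - 3·(245/6))/6 = 75/4.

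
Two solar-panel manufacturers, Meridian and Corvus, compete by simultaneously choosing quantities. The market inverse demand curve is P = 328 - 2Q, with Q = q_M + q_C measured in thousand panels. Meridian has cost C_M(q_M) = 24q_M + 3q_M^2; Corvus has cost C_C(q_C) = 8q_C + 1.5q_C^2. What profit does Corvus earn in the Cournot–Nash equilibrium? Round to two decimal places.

Meridian's profit: π_M = (328 - 2Q)q_M - (24q_M + 3q_M²). Setting ∂π_M/∂q_M = 0: 304 - 10q_M - 2(q_C) = 0.
Corvus's profit: π_C = (328 - 2Q)q_C - (8q_C + (3/2)q_C²). Setting ∂π_C/∂q_C = 0: 320 - 7q_C - 2(q_M) = 0.
Rearranging gives the reaction functions q_M = (304 - 2q_C)/10 and q_C = (320 - 2q_M)/7.
Substituting one into the other gives q_M = 248/11 and q_C = 432/11.
Price P = 328 - 2·(680/11) = 204.3636.
Corvus's profit: 204.3636·(432/11) - 8·(432/11) - (3/2)(432/11)² = 5398.2149.

5398.21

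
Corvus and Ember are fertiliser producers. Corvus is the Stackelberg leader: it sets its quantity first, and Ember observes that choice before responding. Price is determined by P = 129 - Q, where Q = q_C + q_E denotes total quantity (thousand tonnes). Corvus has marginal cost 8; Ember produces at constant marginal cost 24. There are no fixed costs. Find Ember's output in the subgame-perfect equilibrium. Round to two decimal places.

Solve by backward induction. Given q_C, the follower Ember maximises π_E = (129 - q_C - q_E)q_E - 24q_E.
Follower FOC: 105 - q_C - 2q_E = 0, so q_E(q_C) = (105 - q_C)/2.
Corvus substitutes q_E(q_C) into its own profit: π_C = q_C(129 - q_C - (105 - q_C)/2) - 8q_C = (153/2 - (1/2)q_C)q_C - 8q_C.
Maximising: ∂π_C/∂q_C = 137/2 - q_C = 0, giving q_C = 137/2.
Then q_E = (105 - 137/2)/2 = 73/4.

18.25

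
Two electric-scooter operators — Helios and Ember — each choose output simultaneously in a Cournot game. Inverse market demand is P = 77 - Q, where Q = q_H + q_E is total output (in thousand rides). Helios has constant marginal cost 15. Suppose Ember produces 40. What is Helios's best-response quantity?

11

With the rival's output fixed at 40, Helios's profit is π_H = (77 - 40 - q_H)q_H - (15q_H) = (37 - q_H)q_H - (15q_H).
∂π_H/∂q_H = 22 - 2q_H = 0, so q_H = 11.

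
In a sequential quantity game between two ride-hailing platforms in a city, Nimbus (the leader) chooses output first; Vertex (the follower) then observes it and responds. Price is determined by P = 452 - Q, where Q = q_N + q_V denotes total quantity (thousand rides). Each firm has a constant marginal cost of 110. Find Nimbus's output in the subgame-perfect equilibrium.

171

The follower Vertex best-responds to any q_N: π_V = (452 - Q)q_V - 110q_V.
Follower FOC: 342 - q_N - 2q_V = 0, so q_V(q_N) = (342 - q_N)/2.
Nimbus substitutes q_V(q_N) into its own profit: π_N = q_N(452 - q_N - (342 - q_N)/2) - 110q_N = (281 - (1/2)q_N)q_N - 110q_N.
The leader's first-order condition 171 - q_N = 0 yields q_N = 171.
Then q_V = (342 - 171)/2 = 171/2.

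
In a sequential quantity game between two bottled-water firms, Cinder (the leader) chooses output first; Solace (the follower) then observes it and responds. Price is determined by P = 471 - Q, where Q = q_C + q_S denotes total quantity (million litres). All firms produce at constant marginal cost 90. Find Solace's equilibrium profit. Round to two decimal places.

9072.56

Solve by backward induction. Given q_C, the follower Solace maximises π_S = (471 - q_C - q_S)q_S - 90q_S.
∂π_S/∂q_S = 381 - q_C - 2q_S = 0 gives the reaction function q_S = (381 - q_C)/2.
Cinder substitutes q_S(q_C) into its own profit: π_C = q_C(471 - q_C - (381 - q_C)/2) - 90q_C = (561/2 - (1/2)q_C)q_C - 90q_C.
The leader's first-order condition 381/2 - q_C = 0 yields q_C = 381/2.
Then q_S = (381 - 381/2)/2 = 381/4.
Price P = 471 - 1143/4 = 741/4.
Solace's profit: (741/4 - 90)·(381/4) = 9072.5625.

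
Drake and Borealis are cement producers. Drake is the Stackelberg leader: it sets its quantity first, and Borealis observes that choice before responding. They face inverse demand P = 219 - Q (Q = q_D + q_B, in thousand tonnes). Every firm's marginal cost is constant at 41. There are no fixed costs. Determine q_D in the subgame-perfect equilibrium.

89

The follower Borealis best-responds to any q_D: π_B = (219 - Q)q_B - 41q_B.
Follower FOC: 178 - q_D - 2q_B = 0, so q_B(q_D) = (178 - q_D)/2.
Drake substitutes q_B(q_D) into its own profit: π_D = q_D(219 - q_D - (178 - q_D)/2) - 41q_D = (130 - (1/2)q_D)q_D - 41q_D.
The leader's first-order condition 89 - q_D = 0 yields q_D = 89.
Then q_B = (178 - 89)/2 = 89/2.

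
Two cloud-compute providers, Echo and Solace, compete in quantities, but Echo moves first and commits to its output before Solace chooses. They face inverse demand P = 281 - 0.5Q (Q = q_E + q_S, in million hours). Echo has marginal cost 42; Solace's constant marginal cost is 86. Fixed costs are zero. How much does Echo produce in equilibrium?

283

The follower Solace best-responds to any q_E: π_S = (281 - 0.5Q)q_S - 86q_S.
∂π_S/∂q_S = 195 - (1/2)q_E - q_S = 0 gives the reaction function q_S = (195 - (1/2)q_E).
Echo substitutes q_S(q_E) into its own profit: π_E = q_E(281 - (1/2)q_E - (195 - (1/2)q_E)/2) - 42q_E = (367/2 - (1/4)q_E)q_E - 42q_E.
Leader FOC: 283/2 - (1/2)q_E = 0, so q_E = 283.
Then q_S = (195 - (1/2)·283) = 107/2.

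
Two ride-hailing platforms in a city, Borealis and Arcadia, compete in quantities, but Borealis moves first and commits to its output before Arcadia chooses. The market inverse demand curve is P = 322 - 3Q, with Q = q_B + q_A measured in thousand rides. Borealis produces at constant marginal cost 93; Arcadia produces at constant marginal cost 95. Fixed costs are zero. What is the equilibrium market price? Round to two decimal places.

150.75

Solve by backward induction. Given q_B, the follower Arcadia maximises π_A = (322 - 3q_B - 3q_A)q_A - 95q_A.
∂π_A/∂q_A = 227 - 3q_B - 6q_A = 0 gives the reaction function q_A = (227 - 3q_B)/6.
Borealis substitutes q_A(q_B) into its own profit: π_B = q_B(322 - 3q_B - (227 - 3q_B)/2) - 93q_B = (417/2 - (3/2)q_B)q_B - 93q_B.
Leader FOC: 231/2 - 3q_B = 0, so q_B = 77/2.
Then q_A = (227 - 3·(77/2))/6 = 223/12.
Total output Q = 685/12, so price P = 322 - 3·(685/12) = 603/4.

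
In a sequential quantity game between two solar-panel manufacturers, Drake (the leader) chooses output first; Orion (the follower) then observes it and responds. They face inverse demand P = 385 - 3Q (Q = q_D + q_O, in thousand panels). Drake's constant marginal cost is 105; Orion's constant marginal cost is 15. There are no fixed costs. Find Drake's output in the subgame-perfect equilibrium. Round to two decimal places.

31.67

The follower Orion best-responds to any q_D: π_O = (385 - 3Q)q_O - 15q_O.
∂π_O/∂q_O = 370 - 3q_D - 6q_O = 0 gives the reaction function q_O = (370 - 3q_D)/6.
Drake substitutes q_O(q_D) into its own profit: π_D = q_D(385 - 3q_D - (370 - 3q_D)/2) - 105q_D = (200 - (3/2)q_D)q_D - 105q_D.
The leader's first-order condition 95 - 3q_D = 0 yields q_D = 95/3.
Then q_O = (370 - 3·(95/3))/6 = 275/6.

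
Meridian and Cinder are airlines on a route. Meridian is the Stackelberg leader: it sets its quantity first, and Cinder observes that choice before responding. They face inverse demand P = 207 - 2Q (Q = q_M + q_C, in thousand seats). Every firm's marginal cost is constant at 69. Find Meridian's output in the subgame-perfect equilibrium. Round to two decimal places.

Solve by backward induction. Given q_M, the follower Cinder maximises π_C = (207 - 2q_M - 2q_C)q_C - 69q_C.
∂π_C/∂q_C = 138 - 2q_M - 4q_C = 0 gives the reaction function q_C = (138 - 2q_M)/4.
The leader anticipates this reaction. Substituting into P = 207 - 2Q gives P = 138 - q_M, so π_M = (138 - q_M)q_M - 69q_M.
The leader's first-order condition 69 - 2q_M = 0 yields q_M = 69/2.
Then q_C = (138 - 2·(69/2))/4 = 69/4.

34.50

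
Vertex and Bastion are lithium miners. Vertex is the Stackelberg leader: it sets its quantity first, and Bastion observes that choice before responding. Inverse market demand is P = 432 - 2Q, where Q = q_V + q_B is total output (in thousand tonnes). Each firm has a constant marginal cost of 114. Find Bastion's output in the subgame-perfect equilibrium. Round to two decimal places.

39.75

Solve by backward induction. Given q_V, the follower Bastion maximises π_B = (432 - 2q_V - 2q_B)q_B - 114q_B.
Setting the follower's marginal profit to zero, 318 - 2q_V - 4q_B = 0, i.e. q_B = (318 - 2q_V)/4.
The leader anticipates this reaction. Substituting into P = 432 - 2Q gives P = 273 - q_V, so π_V = (273 - q_V)q_V - 114q_V.
The leader's first-order condition 159 - 2q_V = 0 yields q_V = 159/2.
Then q_B = (318 - 2·(159/2))/4 = 159/4.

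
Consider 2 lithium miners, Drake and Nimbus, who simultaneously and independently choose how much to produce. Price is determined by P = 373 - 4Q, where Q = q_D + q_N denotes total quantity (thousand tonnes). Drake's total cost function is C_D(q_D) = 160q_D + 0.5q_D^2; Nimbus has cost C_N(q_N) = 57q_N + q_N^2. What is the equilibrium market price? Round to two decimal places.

Drake's profit: π_D = (373 - 4Q)q_D - (160q_D + (1/2)q_D²). Setting ∂π_D/∂q_D = 0: 213 - 9q_D - 4(q_N) = 0.
Nimbus's first-order condition: 316 - 10q_N - 4(q_D) = 0.
Rearranging gives the reaction functions q_D = (213 - 4q_N)/9 and q_N = (316 - 4q_D)/10.
Substituting one into the other gives q_D = 433/37 and q_N = 996/37.
Total output Q = 1429/37, so price P = 373 - 4·(1429/37) = 218.5135.

218.51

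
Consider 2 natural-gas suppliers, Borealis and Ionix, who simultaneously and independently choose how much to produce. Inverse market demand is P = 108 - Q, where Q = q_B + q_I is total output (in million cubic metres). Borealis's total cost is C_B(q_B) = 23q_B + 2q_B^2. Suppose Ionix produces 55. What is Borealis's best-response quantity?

With the rival's output fixed at 55, Borealis's profit is π_B = (108 - 55 - q_B)q_B - (23q_B + 2q_B²) = (53 - q_B)q_B - (23q_B + 2q_B²).
∂π_B/∂q_B = 30 - 6q_B = 0, so q_B = 5.

5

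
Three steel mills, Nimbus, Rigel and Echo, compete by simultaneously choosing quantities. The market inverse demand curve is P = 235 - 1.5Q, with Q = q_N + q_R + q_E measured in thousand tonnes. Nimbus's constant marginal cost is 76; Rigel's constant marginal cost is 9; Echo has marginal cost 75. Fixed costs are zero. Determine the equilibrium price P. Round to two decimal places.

98.75

Nimbus's profit: π_N = (235 - 1.5Q)q_N - (76q_N). Setting ∂π_N/∂q_N = 0: 159 - 3q_N - (3/2)(q_R + q_E) = 0.
Rigel's profit: π_R = (235 - 1.5Q)q_R - (9q_R). Setting ∂π_R/∂q_R = 0: 226 - 3q_R - (3/2)(q_N + q_E) = 0.
Echo's first-order condition: 160 - 3q_E - (3/2)(q_N + q_R) = 0.
Adding the 3 conditions: 545 − 3Q − 3Q = 0, i.e. Q = 545/6.
Back-substituting: q_N = (159 − 545/4)/(3/2) = 91/6, q_R = (226 − 545/4)/(3/2) = 359/6, q_E = (160 − 545/4)/(3/2) = 95/6.
Total output Q = 545/6, so price P = 235 - (3/2)·(545/6) = 395/4.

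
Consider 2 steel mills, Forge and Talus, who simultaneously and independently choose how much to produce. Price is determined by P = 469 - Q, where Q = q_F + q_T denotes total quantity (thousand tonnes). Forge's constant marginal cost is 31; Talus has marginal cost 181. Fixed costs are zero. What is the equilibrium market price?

227

Forge's profit: π_F = (469 - Q)q_F - (31q_F). Setting ∂π_F/∂q_F = 0: 438 - 2q_F - (q_T) = 0.
Talus's first-order condition: 288 - 2q_T - (q_F) = 0.
Rearranging gives the reaction functions q_F = (438 - q_T)/2 and q_T = (288 - q_F)/2.
Substituting one into the other gives q_F = 196 and q_T = 46.
Total output Q = 242, so price P = 469 - 242 = 227.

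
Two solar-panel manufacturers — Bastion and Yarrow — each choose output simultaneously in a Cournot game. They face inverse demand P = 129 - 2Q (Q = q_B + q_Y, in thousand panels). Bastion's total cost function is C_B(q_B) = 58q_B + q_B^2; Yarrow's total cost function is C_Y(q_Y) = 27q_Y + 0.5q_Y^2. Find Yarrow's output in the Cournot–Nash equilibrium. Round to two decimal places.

Bastion's profit: π_B = (129 - 2Q)q_B - (58q_B + q_B²). Setting ∂π_B/∂q_B = 0: 71 - 6q_B - 2(q_Y) = 0.
Yarrow's first-order condition: 102 - 5q_Y - 2(q_B) = 0.
Best responses: q_B = (71 - 2q_Y)/6, q_Y = (102 - 2q_B)/5.
Substituting one into the other gives q_B = 151/26 and q_Y = 235/13.

18.08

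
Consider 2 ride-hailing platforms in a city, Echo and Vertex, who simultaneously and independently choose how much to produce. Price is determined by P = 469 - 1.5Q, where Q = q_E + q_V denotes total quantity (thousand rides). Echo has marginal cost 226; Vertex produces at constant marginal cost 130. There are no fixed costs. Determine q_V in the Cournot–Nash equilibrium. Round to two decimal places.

Echo's profit: π_E = (469 - 1.5Q)q_E - (226q_E). Setting ∂π_E/∂q_E = 0: 243 - 3q_E - (3/2)(q_V) = 0.
Vertex's profit: π_V = (469 - 1.5Q)q_V - (130q_V). Setting ∂π_V/∂q_V = 0: 339 - 3q_V - (3/2)(q_E) = 0.
So q_E = (243 - (3/2)q_V)/3 and q_V = (339 - (3/2)q_E)/3.
Solving the pair: q_E = 98/3, q_V = 290/3.

96.67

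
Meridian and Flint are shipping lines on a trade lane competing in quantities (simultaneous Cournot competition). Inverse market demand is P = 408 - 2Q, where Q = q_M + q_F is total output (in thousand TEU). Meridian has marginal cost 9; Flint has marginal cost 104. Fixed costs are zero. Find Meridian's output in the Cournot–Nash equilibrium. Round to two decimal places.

Meridian's profit: π_M = (408 - 2Q)q_M - (9q_M). Setting ∂π_M/∂q_M = 0: 399 - 4q_M - 2(q_F) = 0.
Flint's first-order condition: 304 - 4q_F - 2(q_M) = 0.
Rearranging gives the reaction functions q_M = (399 - 2q_F)/4 and q_F = (304 - 2q_M)/4.
Solving the pair: q_M = 247/3, q_F = 209/6.

82.33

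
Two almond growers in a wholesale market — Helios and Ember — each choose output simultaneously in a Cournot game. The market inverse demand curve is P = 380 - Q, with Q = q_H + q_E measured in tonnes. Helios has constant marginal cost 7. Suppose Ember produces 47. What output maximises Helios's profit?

With the rival's output fixed at 47, Helios's profit is π_H = (380 - 47 - q_H)q_H - (7q_H) = (333 - q_H)q_H - (7q_H).
∂π_H/∂q_H = 326 - 2q_H = 0, so q_H = 163.

163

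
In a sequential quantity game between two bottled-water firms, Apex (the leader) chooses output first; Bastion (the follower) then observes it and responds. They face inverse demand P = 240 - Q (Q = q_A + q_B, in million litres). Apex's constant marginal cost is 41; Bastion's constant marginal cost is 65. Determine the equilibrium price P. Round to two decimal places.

96.75

The follower Bastion best-responds to any q_A: π_B = (240 - Q)q_B - 65q_B.
Follower FOC: 175 - q_A - 2q_B = 0, so q_B(q_A) = (175 - q_A)/2.
Apex substitutes q_B(q_A) into its own profit: π_A = q_A(240 - q_A - (175 - q_A)/2) - 41q_A = (305/2 - (1/2)q_A)q_A - 41q_A.
The leader's first-order condition 223/2 - q_A = 0 yields q_A = 223/2.
Then q_B = (175 - 223/2)/2 = 127/4.
Total output Q = 573/4, so price P = 240 - 573/4 = 387/4.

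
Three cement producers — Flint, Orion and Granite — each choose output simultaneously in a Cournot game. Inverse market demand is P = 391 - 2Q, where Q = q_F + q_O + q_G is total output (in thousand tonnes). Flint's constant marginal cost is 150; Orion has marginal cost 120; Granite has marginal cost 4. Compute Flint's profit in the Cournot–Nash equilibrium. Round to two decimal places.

132.03

Flint's profit: π_F = (391 - 2Q)q_F - (150q_F). Setting ∂π_F/∂q_F = 0: 241 - 4q_F - 2(q_O + q_G) = 0.
Orion's profit: π_O = (391 - 2Q)q_O - (120q_O). Setting ∂π_O/∂q_O = 0: 271 - 4q_O - 2(q_F + q_G) = 0.
Granite's first-order condition: 387 - 4q_G - 2(q_F + q_O) = 0.
Adding the 3 first-order conditions: 899 − 8Q = 0, so Q = 899/8.
Back-substituting: q_F = (241 − 899/4)/2 = 65/8, q_O = (271 − 899/4)/2 = 185/8, q_G = (387 − 899/4)/2 = 649/8.
Price P = 391 - 2·(899/8) = 665/4.
Flint's profit: (665/4 - 150)·(65/8) = 132.0313.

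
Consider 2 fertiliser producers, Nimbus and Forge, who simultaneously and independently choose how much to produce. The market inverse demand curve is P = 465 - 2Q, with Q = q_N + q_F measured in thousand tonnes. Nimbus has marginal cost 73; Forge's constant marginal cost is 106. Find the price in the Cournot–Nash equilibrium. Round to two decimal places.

214.67

Nimbus's profit: π_N = (465 - 2Q)q_N - (73q_N). Setting ∂π_N/∂q_N = 0: 392 - 4q_N - 2(q_F) = 0.
Forge's profit: π_F = (465 - 2Q)q_F - (106q_F). Setting ∂π_F/∂q_F = 0: 359 - 4q_F - 2(q_N) = 0.
Best responses: q_N = (392 - 2q_F)/4, q_F = (359 - 2q_N)/4.
Substituting one into the other gives q_N = 425/6 and q_F = 163/3.
Total output Q = 751/6, so price P = 465 - 2·(751/6) = 644/3.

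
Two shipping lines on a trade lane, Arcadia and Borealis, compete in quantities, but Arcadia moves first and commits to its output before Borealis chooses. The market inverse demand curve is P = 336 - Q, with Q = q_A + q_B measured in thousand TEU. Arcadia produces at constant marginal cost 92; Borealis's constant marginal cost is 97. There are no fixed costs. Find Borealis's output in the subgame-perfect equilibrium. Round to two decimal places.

The follower Borealis best-responds to any q_A: π_B = (336 - Q)q_B - 97q_B.
Setting the follower's marginal profit to zero, 239 - q_A - 2q_B = 0, i.e. q_B = (239 - q_A)/2.
Arcadia substitutes q_B(q_A) into its own profit: π_A = q_A(336 - q_A - (239 - q_A)/2) - 92q_A = (433/2 - (1/2)q_A)q_A - 92q_A.
The leader's first-order condition 249/2 - q_A = 0 yields q_A = 249/2.
Then q_B = (239 - 249/2)/2 = 229/4.

57.25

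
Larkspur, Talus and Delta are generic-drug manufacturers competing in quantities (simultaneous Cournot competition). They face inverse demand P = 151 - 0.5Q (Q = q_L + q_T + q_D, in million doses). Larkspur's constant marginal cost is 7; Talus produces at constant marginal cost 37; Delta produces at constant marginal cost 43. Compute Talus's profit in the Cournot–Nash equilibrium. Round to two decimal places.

Larkspur's profit: π_L = (151 - 0.5Q)q_L - (7q_L). Setting ∂π_L/∂q_L = 0: 144 - q_L - (1/2)(q_T + q_D) = 0.
Talus's first-order condition: 114 - q_T - (1/2)(q_L + q_D) = 0.
Delta's first-order condition: 108 - q_D - (1/2)(q_L + q_T) = 0.
Summing all 3 equations gives 366 − 2Q = 0, hence Q = 183.
Back-substituting: q_L = (144 − 183/2)/(1/2) = 105, q_T = (114 − 183/2)/(1/2) = 45, q_D = (108 − 183/2)/(1/2) = 33.
Price P = 151 - (1/2)·183 = 119/2.
Talus's profit: (119/2 - 37)·45 = 1012.5000.

1012.50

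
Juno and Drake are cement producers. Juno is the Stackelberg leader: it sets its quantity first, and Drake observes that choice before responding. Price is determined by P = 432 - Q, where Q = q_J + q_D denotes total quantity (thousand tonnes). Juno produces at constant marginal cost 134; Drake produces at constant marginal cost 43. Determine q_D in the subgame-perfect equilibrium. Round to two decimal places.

142.75

The follower Drake best-responds to any q_J: π_D = (432 - Q)q_D - 43q_D.
Follower FOC: 389 - q_J - 2q_D = 0, so q_D(q_J) = (389 - q_J)/2.
The leader anticipates this reaction. Substituting into P = 432 - Q gives P = 475/2 - (1/2)q_J, so π_J = (475/2 - (1/2)q_J)q_J - 134q_J.
The leader's first-order condition 207/2 - q_J = 0 yields q_J = 207/2.
Then q_D = (389 - 207/2)/2 = 571/4.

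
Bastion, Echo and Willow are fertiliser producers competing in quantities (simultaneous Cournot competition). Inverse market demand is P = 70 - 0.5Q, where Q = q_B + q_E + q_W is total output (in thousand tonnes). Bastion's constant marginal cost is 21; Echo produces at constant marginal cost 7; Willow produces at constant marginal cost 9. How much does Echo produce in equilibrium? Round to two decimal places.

Bastion's profit: π_B = (70 - 0.5Q)q_B - (21q_B). Setting ∂π_B/∂q_B = 0: 49 - q_B - (1/2)(q_E + q_W) = 0.
Echo's first-order condition: 63 - q_E - (1/2)(q_B + q_W) = 0.
Willow's profit: π_W = (70 - 0.5Q)q_W - (9q_W). Setting ∂π_W/∂q_W = 0: 61 - q_W - (1/2)(q_B + q_E) = 0.
Summing all 3 equations gives 173 − 2Q = 0, hence Q = 173/2.
Back-substituting: q_B = (49 − 173/4)/(1/2) = 23/2, q_E = (63 − 173/4)/(1/2) = 79/2, q_W = (61 − 173/4)/(1/2) = 71/2.

39.50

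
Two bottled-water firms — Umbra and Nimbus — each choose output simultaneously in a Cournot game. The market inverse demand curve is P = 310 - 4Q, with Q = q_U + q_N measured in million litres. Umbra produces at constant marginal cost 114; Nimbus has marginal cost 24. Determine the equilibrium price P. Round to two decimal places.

Umbra's profit: π_U = (310 - 4Q)q_U - (114q_U). Setting ∂π_U/∂q_U = 0: 196 - 8q_U - 4(q_N) = 0.
Nimbus's first-order condition: 286 - 8q_N - 4(q_U) = 0.
So q_U = (196 - 4q_N)/8 and q_N = (286 - 4q_U)/8.
Solving the pair: q_U = 53/6, q_N = 94/3.
Total output Q = 241/6, so price P = 310 - 4·(241/6) = 448/3.

149.33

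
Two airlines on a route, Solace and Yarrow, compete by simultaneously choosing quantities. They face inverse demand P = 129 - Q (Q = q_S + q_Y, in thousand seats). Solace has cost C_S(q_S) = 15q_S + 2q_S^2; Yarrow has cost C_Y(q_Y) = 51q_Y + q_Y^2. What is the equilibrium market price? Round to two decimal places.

97.17

Solace's profit: π_S = (129 - Q)q_S - (15q_S + 2q_S²). Setting ∂π_S/∂q_S = 0: 114 - 6q_S - (q_Y) = 0.
Yarrow's profit: π_Y = (129 - Q)q_Y - (51q_Y + q_Y²). Setting ∂π_Y/∂q_Y = 0: 78 - 4q_Y - (q_S) = 0.
Best responses: q_S = (114 - q_Y)/6, q_Y = (78 - q_S)/4.
Solving the pair: q_S = 378/23, q_Y = 354/23.
Total output Q = 732/23, so price P = 129 - 732/23 = 97.1739.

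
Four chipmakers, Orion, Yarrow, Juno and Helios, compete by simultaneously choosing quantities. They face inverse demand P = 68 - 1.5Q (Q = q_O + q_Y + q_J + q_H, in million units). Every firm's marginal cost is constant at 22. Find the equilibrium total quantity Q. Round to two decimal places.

Each firm earns π_i = (68 - 1.5Q)q_i - 22q_i.
First-order condition (treating rivals' output as given): 46 - 3q_i - (3/2)·Σ_{j≠i} q_j = 0.
By symmetry each firm produces the same amount; substituting Σ_{j≠i} q_j = 3q_i yields q_i = 46/(15/2) = 92/15.
Total output Q = 92/15 + 92/15 + 92/15 + 92/15 = 368/15.

24.53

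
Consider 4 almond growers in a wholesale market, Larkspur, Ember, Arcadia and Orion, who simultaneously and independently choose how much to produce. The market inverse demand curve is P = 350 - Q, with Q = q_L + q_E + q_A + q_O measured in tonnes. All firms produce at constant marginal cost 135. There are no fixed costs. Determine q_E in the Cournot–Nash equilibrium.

43

Each firm earns π_i = (350 - Q)q_i - 135q_i.
Setting ∂π_i/∂q_i = 0 with rivals' quantities fixed: 215 - 2q_i - Σ_{j≠i} q_j = 0.
By symmetry each firm produces the same amount; substituting Σ_{j≠i} q_j = 3q_i yields q_i = 215/5 = 43.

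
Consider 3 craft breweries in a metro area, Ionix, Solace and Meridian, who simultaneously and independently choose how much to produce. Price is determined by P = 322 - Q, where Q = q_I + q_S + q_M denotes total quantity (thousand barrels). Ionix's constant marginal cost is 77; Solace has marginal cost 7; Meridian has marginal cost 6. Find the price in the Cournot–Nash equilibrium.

103

Ionix's profit: π_I = (322 - Q)q_I - (77q_I). Setting ∂π_I/∂q_I = 0: 245 - 2q_I - (q_S + q_M) = 0.
Solace's profit: π_S = (322 - Q)q_S - (7q_S). Setting ∂π_S/∂q_S = 0: 315 - 2q_S - (q_I + q_M) = 0.
Meridian's first-order condition: 316 - 2q_M - (q_I + q_S) = 0.
Summing all 3 equations gives 876 − 4Q = 0, hence Q = 219.
Back-substituting: q_I = (245 − 219) = 26, q_S = (315 − 219) = 96, q_M = (316 − 219) = 97.
Total output Q = 219, so price P = 322 - 219 = 103.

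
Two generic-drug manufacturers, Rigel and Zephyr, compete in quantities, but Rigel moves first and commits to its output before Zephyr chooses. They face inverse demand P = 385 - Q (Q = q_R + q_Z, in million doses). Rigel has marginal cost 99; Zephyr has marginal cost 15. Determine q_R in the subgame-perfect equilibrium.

Solve by backward induction. Given q_R, the follower Zephyr maximises π_Z = (385 - q_R - q_Z)q_Z - 15q_Z.
Follower FOC: 370 - q_R - 2q_Z = 0, so q_Z(q_R) = (370 - q_R)/2.
The leader anticipates this reaction. Substituting into P = 385 - Q gives P = 200 - (1/2)q_R, so π_R = (200 - (1/2)q_R)q_R - 99q_R.
Leader FOC: 101 - q_R = 0, so q_R = 101.
Then q_Z = (370 - 101)/2 = 269/2.

101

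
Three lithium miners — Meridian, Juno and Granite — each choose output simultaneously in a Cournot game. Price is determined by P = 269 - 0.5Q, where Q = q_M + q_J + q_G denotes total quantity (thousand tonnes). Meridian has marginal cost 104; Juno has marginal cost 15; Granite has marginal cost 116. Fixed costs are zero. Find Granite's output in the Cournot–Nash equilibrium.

Meridian's profit: π_M = (269 - 0.5Q)q_M - (104q_M). Setting ∂π_M/∂q_M = 0: 165 - q_M - (1/2)(q_J + q_G) = 0.
Juno's first-order condition: 254 - q_J - (1/2)(q_M + q_G) = 0.
Granite's profit: π_G = (269 - 0.5Q)q_G - (116q_G). Setting ∂π_G/∂q_G = 0: 153 - q_G - (1/2)(q_M + q_J) = 0.
Adding the 3 first-order conditions: 572 − 2Q = 0, so Q = 286.
Back-substituting: q_M = (165 − 143)/(1/2) = 44, q_J = (254 − 143)/(1/2) = 222, q_G = (153 − 143)/(1/2) = 20.

20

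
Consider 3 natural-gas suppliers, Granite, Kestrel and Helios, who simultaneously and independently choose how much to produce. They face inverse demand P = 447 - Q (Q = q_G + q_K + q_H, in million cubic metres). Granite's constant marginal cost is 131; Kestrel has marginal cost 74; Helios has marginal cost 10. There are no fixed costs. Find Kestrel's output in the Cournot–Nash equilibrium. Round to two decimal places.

91.50

Granite's profit: π_G = (447 - Q)q_G - (131q_G). Setting ∂π_G/∂q_G = 0: 316 - 2q_G - (q_K + q_H) = 0.
Kestrel's first-order condition: 373 - 2q_K - (q_G + q_H) = 0.
Helios's profit: π_H = (447 - Q)q_H - (10q_H). Setting ∂π_H/∂q_H = 0: 437 - 2q_H - (q_G + q_K) = 0.
Adding the 3 conditions: 1126 − 2Q − 2Q = 0, i.e. Q = 563/2.
Back-substituting: q_G = (316 − 563/2) = 69/2, q_K = (373 − 563/2) = 183/2, q_H = (437 − 563/2) = 311/2.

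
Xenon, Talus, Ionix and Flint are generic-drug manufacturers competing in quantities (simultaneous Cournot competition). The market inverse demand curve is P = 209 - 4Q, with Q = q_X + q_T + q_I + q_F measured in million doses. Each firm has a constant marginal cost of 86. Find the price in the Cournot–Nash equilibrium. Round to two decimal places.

110.60

A representative firm's profit is π_i = q_i(209 - 4Q) - 86q_i.
First-order condition (treating rivals' output as given): 123 - 8q_i - 4·Σ_{j≠i} q_j = 0.
With identical firms every q_j equals q_i, so Σ_{j≠i} q_j = 3q_i and 123 = 20q_i, giving q_i = 123/20.
Total output Q = 123/5, so price P = 209 - 4·(123/5) = 553/5.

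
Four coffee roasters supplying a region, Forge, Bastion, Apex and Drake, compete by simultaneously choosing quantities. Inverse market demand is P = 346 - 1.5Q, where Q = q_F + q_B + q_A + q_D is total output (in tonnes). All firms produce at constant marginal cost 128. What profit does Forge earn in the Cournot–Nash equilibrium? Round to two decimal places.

A representative firm's profit is π_i = q_i(346 - 1.5Q) - 128q_i.
Setting ∂π_i/∂q_i = 0 with rivals' quantities fixed: 218 - 3q_i - (3/2)·Σ_{j≠i} q_j = 0.
By symmetry each firm produces the same amount; substituting Σ_{j≠i} q_j = 3q_i yields q_i = 218/(15/2) = 436/15.
Price P = 346 - (3/2)·(1744/15) = 858/5.
Forge's profit: (858/5 - 128)·(436/15) = 1267.3067.

1267.31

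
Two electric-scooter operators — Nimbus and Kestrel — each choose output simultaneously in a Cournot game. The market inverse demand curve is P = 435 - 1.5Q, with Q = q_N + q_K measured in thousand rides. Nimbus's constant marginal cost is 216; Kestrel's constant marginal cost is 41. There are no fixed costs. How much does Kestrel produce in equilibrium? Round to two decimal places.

126.44

Nimbus's profit: π_N = (435 - 1.5Q)q_N - (216q_N). Setting ∂π_N/∂q_N = 0: 219 - 3q_N - (3/2)(q_K) = 0.
Kestrel's profit: π_K = (435 - 1.5Q)q_K - (41q_K). Setting ∂π_K/∂q_K = 0: 394 - 3q_K - (3/2)(q_N) = 0.
Best responses: q_N = (219 - (3/2)q_K)/3, q_K = (394 - (3/2)q_N)/3.
Solving the pair: q_N = 88/9, q_K = 1138/9.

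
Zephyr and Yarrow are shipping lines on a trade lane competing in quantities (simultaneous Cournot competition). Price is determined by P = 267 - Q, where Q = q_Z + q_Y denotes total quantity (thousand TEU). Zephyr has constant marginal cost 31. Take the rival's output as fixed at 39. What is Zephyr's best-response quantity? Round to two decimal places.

98.50

With the rival's output fixed at 39, Zephyr's profit is π_Z = (267 - 39 - q_Z)q_Z - (31q_Z) = (228 - q_Z)q_Z - (31q_Z).
∂π_Z/∂q_Z = 197 - 2q_Z = 0, so q_Z = 197/2.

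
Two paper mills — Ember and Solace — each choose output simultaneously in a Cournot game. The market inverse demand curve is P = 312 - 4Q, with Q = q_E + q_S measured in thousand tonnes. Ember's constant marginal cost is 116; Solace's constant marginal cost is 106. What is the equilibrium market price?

Ember's profit: π_E = (312 - 4Q)q_E - (116q_E). Setting ∂π_E/∂q_E = 0: 196 - 8q_E - 4(q_S) = 0.
Solace's first-order condition: 206 - 8q_S - 4(q_E) = 0.
Rearranging gives the reaction functions q_E = (196 - 4q_S)/8 and q_S = (206 - 4q_E)/8.
Substituting one into the other gives q_E = 31/2 and q_S = 18.
Total output Q = 67/2, so price P = 312 - 4·(67/2) = 178.

178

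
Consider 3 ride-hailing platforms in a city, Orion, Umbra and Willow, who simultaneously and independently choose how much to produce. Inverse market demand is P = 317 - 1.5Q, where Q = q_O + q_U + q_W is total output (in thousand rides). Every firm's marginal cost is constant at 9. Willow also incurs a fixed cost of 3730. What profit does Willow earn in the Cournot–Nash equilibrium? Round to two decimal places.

222.67

A representative firm's profit is π_i = q_i(317 - 1.5Q) - 9q_i.
First-order condition (treating rivals' output as given): 308 - 3q_i - (3/2)·Σ_{j≠i} q_j = 0.
By symmetry each firm produces the same amount; substituting Σ_{j≠i} q_j = 2q_i yields q_i = 308/6 = 154/3.
Price P = 317 - (3/2)·154 = 86.
Willow's profit: (86 - 9)·(154/3) - 3730 = 668/3.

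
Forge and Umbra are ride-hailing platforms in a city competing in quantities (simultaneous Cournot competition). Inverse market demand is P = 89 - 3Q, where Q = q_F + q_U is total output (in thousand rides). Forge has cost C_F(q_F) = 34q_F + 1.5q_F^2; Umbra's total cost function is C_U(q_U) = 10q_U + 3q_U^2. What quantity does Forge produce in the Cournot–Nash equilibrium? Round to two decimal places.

4.27

Forge's profit: π_F = (89 - 3Q)q_F - (34q_F + (3/2)q_F²). Setting ∂π_F/∂q_F = 0: 55 - 9q_F - 3(q_U) = 0.
Umbra's profit: π_U = (89 - 3Q)q_U - (10q_U + 3q_U²). Setting ∂π_U/∂q_U = 0: 79 - 12q_U - 3(q_F) = 0.
Best responses: q_F = (55 - 3q_U)/9, q_U = (79 - 3q_F)/12.
Solving the pair: q_F = 47/11, q_U = 182/33.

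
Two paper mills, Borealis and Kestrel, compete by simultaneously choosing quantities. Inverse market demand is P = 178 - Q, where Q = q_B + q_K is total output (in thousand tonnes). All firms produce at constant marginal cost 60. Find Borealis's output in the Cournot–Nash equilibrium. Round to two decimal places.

Each firm earns π_i = (178 - Q)q_i - 60q_i.
First-order condition (treating rivals' output as given): 118 - 2q_i - q_j = 0.
With identical firms every q_j equals q_i, so q_j = q_i and 118 = 3q_i, giving q_i = 118/3.

39.33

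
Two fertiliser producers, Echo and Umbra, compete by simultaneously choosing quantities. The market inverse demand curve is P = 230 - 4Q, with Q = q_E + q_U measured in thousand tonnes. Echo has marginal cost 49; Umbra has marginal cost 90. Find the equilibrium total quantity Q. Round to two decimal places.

Echo's profit: π_E = (230 - 4Q)q_E - (49q_E). Setting ∂π_E/∂q_E = 0: 181 - 8q_E - 4(q_U) = 0.
Umbra's first-order condition: 140 - 8q_U - 4(q_E) = 0.
So q_E = (181 - 4q_U)/8 and q_U = (140 - 4q_E)/8.
Substituting one into the other gives q_E = 37/2 and q_U = 33/4.
Total output Q = 37/2 + 33/4 = 107/4.

26.75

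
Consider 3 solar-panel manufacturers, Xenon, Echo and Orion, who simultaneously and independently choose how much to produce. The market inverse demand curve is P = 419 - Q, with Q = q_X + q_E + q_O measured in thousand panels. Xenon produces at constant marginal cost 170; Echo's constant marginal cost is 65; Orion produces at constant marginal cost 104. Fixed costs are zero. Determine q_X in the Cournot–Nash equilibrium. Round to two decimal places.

19.50

Xenon's profit: π_X = (419 - Q)q_X - (170q_X). Setting ∂π_X/∂q_X = 0: 249 - 2q_X - (q_E + q_O) = 0.
Echo's first-order condition: 354 - 2q_E - (q_X + q_O) = 0.
Orion's first-order condition: 315 - 2q_O - (q_X + q_E) = 0.
Adding the 3 first-order conditions: 918 − 4Q = 0, so Q = 459/2.
Back-substituting: q_X = (249 − 459/2) = 39/2, q_E = (354 − 459/2) = 249/2, q_O = (315 − 459/2) = 171/2.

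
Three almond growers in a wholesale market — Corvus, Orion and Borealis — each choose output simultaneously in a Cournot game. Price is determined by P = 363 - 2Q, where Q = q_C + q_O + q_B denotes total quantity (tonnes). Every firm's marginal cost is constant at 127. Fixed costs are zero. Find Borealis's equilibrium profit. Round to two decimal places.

A representative firm's profit is π_i = q_i(363 - 2Q) - 127q_i.
Setting ∂π_i/∂q_i = 0 with rivals' quantities fixed: 236 - 4q_i - 2·Σ_{j≠i} q_j = 0.
With identical firms every q_j equals q_i, so Σ_{j≠i} q_j = 2q_i and 236 = 8q_i, giving q_i = 59/2.
Price P = 363 - 2·(177/2) = 186.
Borealis's profit: (186 - 127)·(59/2) = 1740.5000.

1740.50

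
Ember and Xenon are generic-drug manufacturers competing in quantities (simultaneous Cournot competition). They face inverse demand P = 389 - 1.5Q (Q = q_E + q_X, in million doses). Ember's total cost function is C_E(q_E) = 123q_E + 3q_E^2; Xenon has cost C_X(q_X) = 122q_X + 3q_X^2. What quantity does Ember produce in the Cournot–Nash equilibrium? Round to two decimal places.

Ember's profit: π_E = (389 - 1.5Q)q_E - (123q_E + 3q_E²). Setting ∂π_E/∂q_E = 0: 266 - 9q_E - (3/2)(q_X) = 0.
Xenon's first-order condition: 267 - 9q_X - (3/2)(q_E) = 0.
So q_E = (266 - (3/2)q_X)/9 and q_X = (267 - (3/2)q_E)/9.
Solving the pair: q_E = 886/35, q_X = 25.4476.

25.31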